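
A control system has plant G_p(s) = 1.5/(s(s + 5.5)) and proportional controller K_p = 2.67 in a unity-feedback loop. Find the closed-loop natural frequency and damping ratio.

The closed-loop denominator is s(s+5.5) + 2.67·1.5 = s² + 5.5s + 4.005.
So ω_n² = 4.005 ⇒ ω_n = 2.001 rad/s, and ζ = 5.5/(2ω_n) = 1.37.

ω_n = 2 rad/s, ζ = 1.37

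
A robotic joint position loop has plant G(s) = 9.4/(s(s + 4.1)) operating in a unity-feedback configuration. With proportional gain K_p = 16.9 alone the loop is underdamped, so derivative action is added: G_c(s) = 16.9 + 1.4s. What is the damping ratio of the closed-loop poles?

ζ = 0.685

Forward path: (16.9 + 1.4s)·9.4/(s(s+4.1)). The closed-loop characteristic equation is s² + (4.1 + 9.4·1.4)s + 9.4·16.9 = 0.
That is s² + 17.26s + 158.9 = 0, so ω_n = 12.6 rad/s and ζ = 17.26/(2·12.6) = 0.6847.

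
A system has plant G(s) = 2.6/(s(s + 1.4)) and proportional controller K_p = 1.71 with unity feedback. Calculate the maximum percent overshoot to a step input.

33.1%

Closed-loop characteristic equation: s² + 1.4s + 4.446 = 0, so ω_n = 2.109 rad/s and ζ = 1.4/(2·2.109) = 0.332.
%OS = 100·exp(−πζ/√(1−ζ²)) = 100·exp(−π·0.332/√0.8898) = 33.1%.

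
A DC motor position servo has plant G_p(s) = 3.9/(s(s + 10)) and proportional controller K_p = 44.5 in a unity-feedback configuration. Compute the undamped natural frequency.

With unity feedback the closed-loop characteristic equation is s² + 10s + 44.5·3.9 = s² + 10s + 173.5 = 0.
So ω_n² = 173.5 ⇒ ω_n = 13.17 rad/s, and ζ = 10/(2ω_n) = 0.38.

ω_n = 13.2 rad/s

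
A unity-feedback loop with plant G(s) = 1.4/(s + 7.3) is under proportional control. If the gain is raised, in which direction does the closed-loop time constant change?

decrease

Closed-loop pole is at s = −(7.3+K_p·1.4); larger K_p moves it further left, so τ = 1/(7.3+K_p·1.4) decreases.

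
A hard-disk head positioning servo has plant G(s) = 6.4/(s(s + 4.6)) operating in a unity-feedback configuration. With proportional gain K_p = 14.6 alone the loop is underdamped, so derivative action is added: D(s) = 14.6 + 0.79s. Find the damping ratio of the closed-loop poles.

ζ = 0.499

Forward path: (14.6 + 0.79s)·6.4/(s(s+4.6)). The closed-loop characteristic equation is s² + (4.6 + 6.4·0.79)s + 6.4·14.6 = 0.
That is s² + 9.656s + 93.44 = 0, so ω_n = 9.666 rad/s and ζ = 9.656/(2·9.666) = 0.4995.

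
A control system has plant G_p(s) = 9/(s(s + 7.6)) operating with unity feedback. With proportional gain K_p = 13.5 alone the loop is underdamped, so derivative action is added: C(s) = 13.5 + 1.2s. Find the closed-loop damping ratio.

Forward path: (13.5 + 1.2s)·9/(s(s+7.6)). The closed-loop characteristic equation is s² + (7.6 + 9·1.2)s + 9·13.5 = 0.
That is s² + 18.4s + 121.5 = 0, so ω_n = 11.02 rad/s and ζ = 18.4/(2·11.02) = 0.8346.

ζ = 0.835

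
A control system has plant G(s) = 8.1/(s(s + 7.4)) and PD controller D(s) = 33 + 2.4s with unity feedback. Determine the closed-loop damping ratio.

ζ = 0.821

Forward path: (33 + 2.4s)·8.1/(s(s+7.4)). The closed-loop characteristic equation is s² + (7.4 + 8.1·2.4)s + 8.1·33 = 0.
That is s² + 26.84s + 267.3 = 0, so ω_n = 16.35 rad/s and ζ = 26.84/(2·16.35) = 0.8208.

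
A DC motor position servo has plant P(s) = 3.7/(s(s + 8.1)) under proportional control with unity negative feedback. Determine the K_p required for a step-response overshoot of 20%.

From %OS = 100·exp(−πζ/√(1−ζ²)) = 20%, ζ = −ln(0.2)/√(π²+ln²(0.2)) = 0.4559.
Characteristic equation s² + 8.1s + 3.7K_p = 0 gives ζ = 8.1/(2√(3.7K_p)).
Setting ζ = 0.4559: √(3.7K_p) = 8.1/(2·0.4559) = 8.883, so K_p = 78.9/3.7 = 21.3.

K_p = 21.3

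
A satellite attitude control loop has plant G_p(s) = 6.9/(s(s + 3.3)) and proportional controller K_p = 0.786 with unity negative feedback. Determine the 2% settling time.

T_s ≈ 2.42 s

The closed-loop denominator s² + 3.3s + 5.423 gives ω_n = √5.423 = 2.329 and ζ = 3.3/(2ω_n) = 0.7085.
2% settling time T_s ≈ 4/(ζω_n) = 4/1.65 = 2.42 s.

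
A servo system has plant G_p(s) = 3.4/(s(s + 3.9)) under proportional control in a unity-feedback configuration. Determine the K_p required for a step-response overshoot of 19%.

From %OS = 100·exp(−πζ/√(1−ζ²)) = 19%, ζ = −ln(0.19)/√(π²+ln²(0.19)) = 0.4673.
Characteristic equation s² + 3.9s + 3.4K_p = 0 gives ζ = 3.9/(2√(3.4K_p)).
Setting ζ = 0.4673: √(3.4K_p) = 3.9/(2·0.4673) = 4.172, so K_p = 17.41/3.4 = 5.12.

K_p = 5.12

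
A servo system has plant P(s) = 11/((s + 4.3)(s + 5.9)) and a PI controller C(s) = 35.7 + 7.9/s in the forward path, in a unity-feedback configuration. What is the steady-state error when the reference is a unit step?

The open loop C(s)P(s) has a pole at the origin (type 1), so the static position error constant is infinite and e_ss = 1/(1+∞) = 0.

0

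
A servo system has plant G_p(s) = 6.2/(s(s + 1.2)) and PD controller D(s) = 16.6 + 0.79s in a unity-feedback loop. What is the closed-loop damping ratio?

ζ = 0.301

Forward path: (16.6 + 0.79s)·6.2/(s(s+1.2)). The closed-loop characteristic equation is s² + (1.2 + 6.2·0.79)s + 6.2·16.6 = 0.
That is s² + 6.098s + 102.9 = 0, so ω_n = 10.14 rad/s and ζ = 6.098/(2·10.14) = 0.3005.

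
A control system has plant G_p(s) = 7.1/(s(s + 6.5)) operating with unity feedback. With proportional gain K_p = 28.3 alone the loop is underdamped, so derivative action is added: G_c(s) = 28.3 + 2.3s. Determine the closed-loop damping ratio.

Forward path: (28.3 + 2.3s)·7.1/(s(s+6.5)). The closed-loop characteristic equation is s² + (6.5 + 7.1·2.3)s + 7.1·28.3 = 0.
That is s² + 22.83s + 200.9 = 0, so ω_n = 14.17 rad/s and ζ = 22.83/(2·14.17) = 0.8053.

ζ = 0.805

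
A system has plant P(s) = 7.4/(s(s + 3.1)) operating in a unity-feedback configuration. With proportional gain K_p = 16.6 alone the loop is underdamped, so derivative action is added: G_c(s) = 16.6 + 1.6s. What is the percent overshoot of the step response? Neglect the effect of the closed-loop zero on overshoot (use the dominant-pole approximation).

5.69%

Forward path: (16.6 + 1.6s)·7.4/(s(s+3.1)). The closed-loop characteristic equation is s² + (3.1 + 7.4·1.6)s + 7.4·16.6 = 0.
That is s² + 14.94s + 122.8 = 0, so ω_n = 11.08 rad/s and ζ = 14.94/(2·11.08) = 0.674.
%OS = 100·exp(−πζ/√(1−ζ²)) = 5.69%.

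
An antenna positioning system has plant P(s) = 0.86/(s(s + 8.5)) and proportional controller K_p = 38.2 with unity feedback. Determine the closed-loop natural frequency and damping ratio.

ω_n = 5.73 rad/s, ζ = 0.741

1 + K_p·P(s) = 0 gives s² + 8.5s + 32.85 = 0.
So ω_n² = 32.85 ⇒ ω_n = 5.732 rad/s, and ζ = 8.5/(2ω_n) = 0.741.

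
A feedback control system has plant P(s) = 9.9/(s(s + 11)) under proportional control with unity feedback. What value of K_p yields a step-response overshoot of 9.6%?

From %OS = 100·exp(−πζ/√(1−ζ²)) = 9.6%, ζ = −ln(0.096)/√(π²+ln²(0.096)) = 0.5979.
Characteristic equation s² + 11s + 9.9K_p = 0 gives ζ = 11/(2√(9.9K_p)).
Setting ζ = 0.5979: √(9.9K_p) = 11/(2·0.5979) = 9.199, so K_p = 84.62/9.9 = 8.55.

K_p = 8.55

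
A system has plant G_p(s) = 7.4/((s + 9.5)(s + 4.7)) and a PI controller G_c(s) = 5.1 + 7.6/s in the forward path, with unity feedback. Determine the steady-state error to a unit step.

0

The open loop G_c(s)G_p(s) has a pole at the origin (type 1), so the static position error constant is infinite and e_ss = 1/(1+∞) = 0.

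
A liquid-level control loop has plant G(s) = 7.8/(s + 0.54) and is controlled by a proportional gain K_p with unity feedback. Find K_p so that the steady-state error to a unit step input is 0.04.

K_p = 1.66

Steady-state error for a unit step on this type-0 loop is 1/(1 + K_p·G(0)).
G(0) = 14.44. Require 1/(1 + K_p·14.44) = 0.04, so 1 + 14.44·K_p = 25.
K_p = (25 − 1)/14.44 = 1.66.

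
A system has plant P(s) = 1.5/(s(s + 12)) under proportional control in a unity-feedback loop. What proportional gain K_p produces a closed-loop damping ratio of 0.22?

K_p = 496

Closed-loop characteristic equation: s² + 12s + K_p·1.5 = 0.
So ω_n = √(1.5K_p) and 2ζω_n = 12, giving ζ = 12/(2√(1.5K_p)).
Setting ζ = 0.22: √(1.5K_p) = 12/(2·0.22) = 27.27, so K_p = 743.8/1.5 = 496.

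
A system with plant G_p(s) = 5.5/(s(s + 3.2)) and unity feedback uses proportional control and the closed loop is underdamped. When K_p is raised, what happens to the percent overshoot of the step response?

Characteristic equation s² + 3.2s + K_p·5.5 = 0: raising K_p raises ω_n while 2ζω_n = 3.2 is fixed, so ζ falls and overshoot grows.

increase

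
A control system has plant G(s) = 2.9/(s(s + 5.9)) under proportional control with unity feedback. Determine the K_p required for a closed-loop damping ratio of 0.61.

Closed-loop characteristic equation: s² + 5.9s + K_p·2.9 = 0.
So ω_n = √(2.9K_p) and 2ζω_n = 5.9, giving ζ = 5.9/(2√(2.9K_p)).
Setting ζ = 0.61: √(2.9K_p) = 5.9/(2·0.61) = 4.836, so K_p = 23.39/2.9 = 8.06.

K_p = 8.06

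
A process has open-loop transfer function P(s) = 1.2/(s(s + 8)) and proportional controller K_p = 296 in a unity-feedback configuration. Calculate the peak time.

Closed-loop characteristic equation: s² + 8s + 355.2 = 0, so ω_n = 18.85 rad/s and ζ = 8/(2·18.85) = 0.2122.
Damped frequency ω_d = ω_n√(1−ζ²) = 18.42 rad/s, so peak time T_p = π/ω_d = 0.171 s.

T_p = 0.171 s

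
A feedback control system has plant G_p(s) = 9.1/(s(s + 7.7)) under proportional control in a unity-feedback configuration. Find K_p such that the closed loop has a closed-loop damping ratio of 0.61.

Closed-loop characteristic equation: s² + 7.7s + K_p·9.1 = 0.
So ω_n = √(9.1K_p) and 2ζω_n = 7.7, giving ζ = 7.7/(2√(9.1K_p)).
Setting ζ = 0.61: √(9.1K_p) = 7.7/(2·0.61) = 6.311, so K_p = 39.83/9.1 = 4.38.

K_p = 4.38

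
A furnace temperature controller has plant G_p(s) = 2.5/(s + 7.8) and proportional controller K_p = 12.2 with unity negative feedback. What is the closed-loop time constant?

τ = 0.0261 s

Closed-loop transfer function: T(s) = K_p·G_p(s)/(1 + K_p·G_p(s)) = 30.5/(s + 7.8 + 30.5) = 30.5/(s + 38.3).
Time constant τ = 1/38.3 = 0.0261 s.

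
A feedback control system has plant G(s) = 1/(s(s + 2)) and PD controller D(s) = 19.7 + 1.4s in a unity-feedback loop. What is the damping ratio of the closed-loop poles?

Forward path: (19.7 + 1.4s)·1/(s(s+2)). The closed-loop characteristic equation is s² + (2 + 1·1.4)s + 1·19.7 = 0.
That is s² + 3.4s + 19.7 = 0, so ω_n = 4.438 rad/s and ζ = 3.4/(2·4.438) = 0.383.

ζ = 0.383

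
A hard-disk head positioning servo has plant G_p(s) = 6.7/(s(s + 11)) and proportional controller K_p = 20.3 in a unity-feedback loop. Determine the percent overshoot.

18.6%

The closed-loop denominator s² + 11s + 136 gives ω_n = √136 = 11.66 and ζ = 11/(2ω_n) = 0.4716.
%OS = 100·exp(−πζ/√(1−ζ²)) = 100·exp(−π·0.4716/√0.7776) = 18.6%.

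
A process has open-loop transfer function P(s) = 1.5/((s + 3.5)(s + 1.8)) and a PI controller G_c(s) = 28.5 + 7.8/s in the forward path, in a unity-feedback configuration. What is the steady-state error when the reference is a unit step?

The open loop G_c(s)P(s) has a pole at the origin (type 1), so the static position error constant is infinite and e_ss = 1/(1+∞) = 0.

0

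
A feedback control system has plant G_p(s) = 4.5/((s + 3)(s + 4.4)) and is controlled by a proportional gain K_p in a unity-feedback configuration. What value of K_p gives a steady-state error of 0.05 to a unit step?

K_p = 55.7

The loop is type 0, so e_ss(step) = 1/(1 + K_pos) with K_pos = K_p·G_p(0).
G_p(0) = 0.3409. Require 1/(1 + K_p·0.3409) = 0.05, so 1 + 0.3409·K_p = 20.
K_p = (20 − 1)/0.3409 = 55.7.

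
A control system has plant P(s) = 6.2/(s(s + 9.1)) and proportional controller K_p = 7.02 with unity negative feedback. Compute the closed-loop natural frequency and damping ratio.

With unity feedback the closed-loop characteristic equation is s² + 9.1s + 7.02·6.2 = s² + 9.1s + 43.52 = 0.
Matching s² + 2ζω_n s + ω_n²: ω_n = √43.52 = 6.597 rad/s and 2ζω_n = 9.1, so ζ = 9.1/(2·6.597) = 0.69.

ω_n = 6.6 rad/s, ζ = 0.69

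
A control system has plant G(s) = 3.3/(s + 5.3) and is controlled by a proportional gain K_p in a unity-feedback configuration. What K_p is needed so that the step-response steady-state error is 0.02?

For a type-0 loop with proportional control, e_ss = 1/(1 + K_p·G(0)).
G(0) = 0.6226. Require 1/(1 + K_p·0.6226) = 0.02, so 1 + 0.6226·K_p = 50.
K_p = (50 − 1)/0.6226 = 78.7.

K_p = 78.7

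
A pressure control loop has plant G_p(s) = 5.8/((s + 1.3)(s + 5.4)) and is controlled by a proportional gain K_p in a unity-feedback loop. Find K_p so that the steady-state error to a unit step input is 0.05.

The loop is type 0, so e_ss(step) = 1/(1 + K_pos) with K_pos = K_p·G_p(0).
G_p(0) = 0.8262. Require 1/(1 + K_p·0.8262) = 0.05, so 1 + 0.8262·K_p = 20.
K_p = (20 − 1)/0.8262 = 23.

K_p = 23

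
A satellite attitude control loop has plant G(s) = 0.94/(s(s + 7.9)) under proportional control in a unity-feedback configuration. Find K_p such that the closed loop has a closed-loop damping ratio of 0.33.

Closed-loop characteristic equation: s² + 7.9s + K_p·0.94 = 0.
So ω_n = √(0.94K_p) and 2ζω_n = 7.9, giving ζ = 7.9/(2√(0.94K_p)).
Setting ζ = 0.33: √(0.94K_p) = 7.9/(2·0.33) = 11.97, so K_p = 143.3/0.94 = 152.

K_p = 152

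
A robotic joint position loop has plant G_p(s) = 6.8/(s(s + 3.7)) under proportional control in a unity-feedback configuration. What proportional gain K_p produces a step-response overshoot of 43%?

From %OS = 100·exp(−πζ/√(1−ζ²)) = 43%, ζ = −ln(0.43)/√(π²+ln²(0.43)) = 0.2594.
Characteristic equation s² + 3.7s + 6.8K_p = 0 gives ζ = 3.7/(2√(6.8K_p)).
Setting ζ = 0.2594: √(6.8K_p) = 3.7/(2·0.2594) = 7.131, so K_p = 50.85/6.8 = 7.48.

K_p = 7.48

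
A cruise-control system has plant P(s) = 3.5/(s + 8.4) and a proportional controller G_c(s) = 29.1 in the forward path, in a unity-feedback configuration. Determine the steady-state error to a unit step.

The loop is type 0. Static position error constant K_pos = G_c(0)·P(0) = 29.1·0.4167 = 12.12.
Steady-state error to a unit step: e_ss = 1/(1+K_pos) = 1/13.12 = 0.0762.

0.0762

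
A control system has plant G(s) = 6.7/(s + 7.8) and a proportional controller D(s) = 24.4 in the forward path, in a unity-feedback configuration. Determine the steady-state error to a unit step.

The loop is type 0. Static position error constant K_pos = D(0)·G(0) = 24.4·0.859 = 20.96.
Steady-state error to a unit step: e_ss = 1/(1+K_pos) = 1/21.96 = 0.0455.

0.0455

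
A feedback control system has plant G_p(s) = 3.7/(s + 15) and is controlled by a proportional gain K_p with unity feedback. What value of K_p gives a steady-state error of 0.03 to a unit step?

K_p = 131

Steady-state error for a unit step on this type-0 loop is 1/(1 + K_p·G_p(0)).
G_p(0) = 0.2467. Require 1/(1 + K_p·0.2467) = 0.03, so 1 + 0.2467·K_p = 33.33.
K_p = (33.33 − 1)/0.2467 = 131.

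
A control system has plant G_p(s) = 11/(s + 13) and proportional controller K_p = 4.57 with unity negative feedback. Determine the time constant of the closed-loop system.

τ = 0.0158 s

Closed-loop transfer function: T(s) = K_p·G_p(s)/(1 + K_p·G_p(s)) = 50.27/(s + 13 + 50.27) = 50.27/(s + 63.27).
Time constant τ = 1/63.27 = 0.0158 s.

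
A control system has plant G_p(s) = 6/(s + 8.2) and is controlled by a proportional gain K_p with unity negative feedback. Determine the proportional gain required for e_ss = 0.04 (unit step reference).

K_p = 32.8

Steady-state error for a unit step on this type-0 loop is 1/(1 + K_p·G_p(0)).
G_p(0) = 0.7317. Require 1/(1 + K_p·0.7317) = 0.04, so 1 + 0.7317·K_p = 25.
K_p = (25 − 1)/0.7317 = 32.8.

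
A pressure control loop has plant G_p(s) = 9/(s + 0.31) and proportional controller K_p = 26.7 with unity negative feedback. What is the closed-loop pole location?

s = -240.6

Closed-loop transfer function: T(s) = K_p·G_p(s)/(1 + K_p·G_p(s)) = 240.3/(s + 0.31 + 240.3) = 240.3/(s + 240.6).
The closed-loop pole is at s = −240.6.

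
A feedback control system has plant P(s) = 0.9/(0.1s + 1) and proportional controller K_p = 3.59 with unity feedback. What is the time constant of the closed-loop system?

τ = 0.0236 s

Closed loop: T(s) = K_p·P/(1+K_p·P) = 3.231/(0.1s + 1 + 3.231), with pole at s = −(1 + 3.231)/0.1 = −42.31.
Closed-loop time constant τ = 1/42.31 = 0.0236 s.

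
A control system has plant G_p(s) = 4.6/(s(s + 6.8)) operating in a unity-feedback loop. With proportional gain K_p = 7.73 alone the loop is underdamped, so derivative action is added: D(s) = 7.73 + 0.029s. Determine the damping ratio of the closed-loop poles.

Forward path: (7.73 + 0.029s)·4.6/(s(s+6.8)). The closed-loop characteristic equation is s² + (6.8 + 4.6·0.029)s + 4.6·7.73 = 0.
That is s² + 6.933s + 35.56 = 0, so ω_n = 5.963 rad/s and ζ = 6.933/(2·5.963) = 0.5814.

ζ = 0.581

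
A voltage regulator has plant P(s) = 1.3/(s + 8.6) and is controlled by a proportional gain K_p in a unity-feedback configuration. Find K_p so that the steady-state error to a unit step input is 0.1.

For a type-0 loop with proportional control, e_ss = 1/(1 + K_p·P(0)).
P(0) = 0.1512. Require 1/(1 + K_p·0.1512) = 0.1, so 1 + 0.1512·K_p = 10.
K_p = (10 − 1)/0.1512 = 59.5.

K_p = 59.5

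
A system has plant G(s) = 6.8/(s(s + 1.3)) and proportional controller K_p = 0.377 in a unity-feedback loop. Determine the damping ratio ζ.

ζ = 0.406

The closed-loop denominator is s(s+1.3) + 0.377·6.8 = s² + 1.3s + 2.564.
Matching s² + 2ζω_n s + ω_n²: ω_n = √2.564 = 1.601 rad/s and 2ζω_n = 1.3, so ζ = 1.3/(2·1.601) = 0.406.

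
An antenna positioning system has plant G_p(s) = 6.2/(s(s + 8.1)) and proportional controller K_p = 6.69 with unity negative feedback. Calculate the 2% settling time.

From 1 + K_pG_p(s) = 0: s² + 8.1s + 41.48 = 0 ⇒ ω_n = 6.44, ζ = 0.6288.
2% settling time T_s ≈ 4/(ζω_n) = 4/4.05 = 0.988 s.

T_s ≈ 0.988 s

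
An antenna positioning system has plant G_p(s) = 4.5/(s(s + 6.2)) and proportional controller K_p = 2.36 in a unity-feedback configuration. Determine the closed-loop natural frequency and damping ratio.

ω_n = 3.26 rad/s, ζ = 0.951

The closed-loop denominator is s(s+6.2) + 2.36·4.5 = s² + 6.2s + 10.62.
So ω_n² = 10.62 ⇒ ω_n = 3.259 rad/s, and ζ = 6.2/(2ω_n) = 0.951.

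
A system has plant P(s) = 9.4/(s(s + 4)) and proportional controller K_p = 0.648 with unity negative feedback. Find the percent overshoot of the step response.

Closed-loop characteristic equation: s² + 4s + 6.091 = 0, so ω_n = 2.468 rad/s and ζ = 4/(2·2.468) = 0.8104.
%OS = 100·exp(−πζ/√(1−ζ²)) = 100·exp(−π·0.8104/√0.3433) = 1.3%.

1.3%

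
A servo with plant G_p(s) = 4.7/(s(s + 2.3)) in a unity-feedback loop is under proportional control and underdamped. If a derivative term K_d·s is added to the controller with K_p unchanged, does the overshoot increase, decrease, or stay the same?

With PD the characteristic equation becomes s² + (a + K·K_d)s + K·K_p = 0; the damping term grows, ζ rises, overshoot falls.

decrease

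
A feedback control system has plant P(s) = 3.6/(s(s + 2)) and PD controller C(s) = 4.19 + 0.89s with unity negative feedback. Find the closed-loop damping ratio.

Forward path: (4.19 + 0.89s)·3.6/(s(s+2)). The closed-loop characteristic equation is s² + (2 + 3.6·0.89)s + 3.6·4.19 = 0.
That is s² + 5.204s + 15.08 = 0, so ω_n = 3.884 rad/s and ζ = 5.204/(2·3.884) = 0.67.

ζ = 0.67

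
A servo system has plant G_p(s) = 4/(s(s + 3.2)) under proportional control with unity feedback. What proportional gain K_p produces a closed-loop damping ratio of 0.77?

Closed-loop characteristic equation: s² + 3.2s + K_p·4 = 0.
So ω_n = √(4K_p) and 2ζω_n = 3.2, giving ζ = 3.2/(2√(4K_p)).
Setting ζ = 0.77: √(4K_p) = 3.2/(2·0.77) = 2.078, so K_p = 4.318/4 = 1.08.

K_p = 1.08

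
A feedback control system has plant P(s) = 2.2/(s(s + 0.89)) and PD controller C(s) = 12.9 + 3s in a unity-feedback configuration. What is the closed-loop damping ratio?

Forward path: (12.9 + 3s)·2.2/(s(s+0.89)). The closed-loop characteristic equation is s² + (0.89 + 2.2·3)s + 2.2·12.9 = 0.
That is s² + 7.49s + 28.38 = 0, so ω_n = 5.327 rad/s and ζ = 7.49/(2·5.327) = 0.703.

ζ = 0.703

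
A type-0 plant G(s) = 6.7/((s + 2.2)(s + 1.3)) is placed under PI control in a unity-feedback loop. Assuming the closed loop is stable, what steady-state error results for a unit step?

0

The PI controller's integrator makes the forward path type 1, so e_ss to a step is zero.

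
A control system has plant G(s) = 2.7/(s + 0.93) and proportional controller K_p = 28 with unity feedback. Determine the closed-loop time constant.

Closed-loop transfer function: T(s) = K_p·G(s)/(1 + K_p·G(s)) = 75.6/(s + 0.93 + 75.6) = 75.6/(s + 76.53).
Time constant τ = 1/76.53 = 0.0131 s.

τ = 0.0131 s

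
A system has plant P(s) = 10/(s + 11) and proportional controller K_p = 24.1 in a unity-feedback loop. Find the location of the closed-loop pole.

Closed-loop transfer function: T(s) = K_p·P(s)/(1 + K_p·P(s)) = 241/(s + 11 + 241) = 241/(s + 252).
The closed-loop pole is at s = −252.

s = -252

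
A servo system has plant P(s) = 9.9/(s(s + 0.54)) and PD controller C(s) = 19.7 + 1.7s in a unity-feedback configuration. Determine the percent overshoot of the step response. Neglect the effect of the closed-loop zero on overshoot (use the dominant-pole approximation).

Forward path: (19.7 + 1.7s)·9.9/(s(s+0.54)). The closed-loop characteristic equation is s² + (0.54 + 9.9·1.7)s + 9.9·19.7 = 0.
That is s² + 17.37s + 195 = 0, so ω_n = 13.97 rad/s and ζ = 17.37/(2·13.97) = 0.6219.
%OS = 100·exp(−πζ/√(1−ζ²)) = 8.25%.

8.25%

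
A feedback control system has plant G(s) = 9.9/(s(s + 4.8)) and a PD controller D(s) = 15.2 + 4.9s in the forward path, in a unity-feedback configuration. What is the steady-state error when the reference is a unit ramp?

0.0319

The loop has one pole at the origin (type 1). Velocity error constant K_v = lim_{s→0} s·D(s)G(s) = 15.2·9.9/4.8 = 31.35.
Steady-state error to a unit ramp: e_ss = 1/K_v = 0.0319.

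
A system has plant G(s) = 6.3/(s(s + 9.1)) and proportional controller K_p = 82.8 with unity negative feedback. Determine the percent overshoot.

52.8%

Closed-loop characteristic equation: s² + 9.1s + 521.6 = 0, so ω_n = 22.84 rad/s and ζ = 9.1/(2·22.84) = 0.1992.
%OS = 100·exp(−πζ/√(1−ζ²)) = 100·exp(−π·0.1992/√0.9603) = 52.8%.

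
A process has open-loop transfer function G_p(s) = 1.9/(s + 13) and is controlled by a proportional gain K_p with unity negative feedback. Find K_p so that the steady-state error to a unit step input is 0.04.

K_p = 164

For a type-0 loop with proportional control, e_ss = 1/(1 + K_p·G_p(0)).
G_p(0) = 0.1462. Require 1/(1 + K_p·0.1462) = 0.04, so 1 + 0.1462·K_p = 25.
K_p = (25 − 1)/0.1462 = 164.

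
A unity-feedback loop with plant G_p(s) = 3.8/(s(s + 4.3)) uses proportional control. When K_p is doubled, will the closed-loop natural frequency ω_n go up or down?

ω_n = √(3.8·K_p), which grows with K_p.

increase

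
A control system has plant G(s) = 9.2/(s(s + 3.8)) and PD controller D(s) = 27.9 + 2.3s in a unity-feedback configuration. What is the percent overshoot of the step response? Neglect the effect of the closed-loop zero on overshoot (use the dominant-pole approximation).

2.02%

Forward path: (27.9 + 2.3s)·9.2/(s(s+3.8)). The closed-loop characteristic equation is s² + (3.8 + 9.2·2.3)s + 9.2·27.9 = 0.
That is s² + 24.96s + 256.7 = 0, so ω_n = 16.02 rad/s and ζ = 24.96/(2·16.02) = 0.779.
%OS = 100·exp(−πζ/√(1−ζ²)) = 2.02%.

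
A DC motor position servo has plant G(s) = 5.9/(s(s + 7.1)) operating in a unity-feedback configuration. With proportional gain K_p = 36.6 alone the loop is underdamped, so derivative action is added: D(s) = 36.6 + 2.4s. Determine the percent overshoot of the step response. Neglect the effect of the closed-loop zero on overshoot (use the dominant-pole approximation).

Forward path: (36.6 + 2.4s)·5.9/(s(s+7.1)). The closed-loop characteristic equation is s² + (7.1 + 5.9·2.4)s + 5.9·36.6 = 0.
That is s² + 21.26s + 215.9 = 0, so ω_n = 14.69 rad/s and ζ = 21.26/(2·14.69) = 0.7234.
%OS = 100·exp(−πζ/√(1−ζ²)) = 3.72%.

3.72%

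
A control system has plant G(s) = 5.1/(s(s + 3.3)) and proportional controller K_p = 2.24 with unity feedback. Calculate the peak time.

The closed-loop denominator s² + 3.3s + 11.42 gives ω_n = √11.42 = 3.38 and ζ = 3.3/(2ω_n) = 0.4882.
Damped frequency ω_d = ω_n√(1−ζ²) = 2.95 rad/s, so peak time T_p = π/ω_d = 1.07 s.

T_p = 1.07 s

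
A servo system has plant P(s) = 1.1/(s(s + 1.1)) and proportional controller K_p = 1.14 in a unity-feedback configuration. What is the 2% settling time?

From 1 + K_pP(s) = 0: s² + 1.1s + 1.254 = 0 ⇒ ω_n = 1.12, ζ = 0.4911.
2% settling time T_s ≈ 4/(ζω_n) = 4/0.55 = 7.27 s.

T_s ≈ 7.27 s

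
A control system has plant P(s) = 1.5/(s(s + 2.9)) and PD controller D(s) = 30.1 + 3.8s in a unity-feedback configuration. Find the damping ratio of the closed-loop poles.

ζ = 0.64

Forward path: (30.1 + 3.8s)·1.5/(s(s+2.9)). The closed-loop characteristic equation is s² + (2.9 + 1.5·3.8)s + 1.5·30.1 = 0.
That is s² + 8.6s + 45.15 = 0, so ω_n = 6.719 rad/s and ζ = 8.6/(2·6.719) = 0.6399.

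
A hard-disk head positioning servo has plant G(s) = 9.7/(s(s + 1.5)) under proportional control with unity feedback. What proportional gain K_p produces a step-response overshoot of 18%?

K_p = 0.253

From %OS = 100·exp(−πζ/√(1−ζ²)) = 18%, ζ = −ln(0.18)/√(π²+ln²(0.18)) = 0.4791.
Characteristic equation s² + 1.5s + 9.7K_p = 0 gives ζ = 1.5/(2√(9.7K_p)).
Setting ζ = 0.4791: √(9.7K_p) = 1.5/(2·0.4791) = 1.565, so K_p = 2.45/9.7 = 0.253.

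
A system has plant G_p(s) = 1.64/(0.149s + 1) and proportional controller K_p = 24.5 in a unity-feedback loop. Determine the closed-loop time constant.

Closed loop: T(s) = K_p·G_p/(1+K_p·G_p) = 40.18/(0.149s + 1 + 40.18), with pole at s = −(1 + 40.18)/0.149 = −276.4.
Closed-loop time constant τ = 1/276.4 = 0.00362 s.

τ = 0.00362 s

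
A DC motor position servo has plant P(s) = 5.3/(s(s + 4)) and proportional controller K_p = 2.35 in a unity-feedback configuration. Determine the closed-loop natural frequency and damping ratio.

1 + K_p·P(s) = 0 gives s² + 4s + 12.46 = 0.
Matching s² + 2ζω_n s + ω_n²: ω_n = √12.46 = 3.529 rad/s and 2ζω_n = 4, so ζ = 4/(2·3.529) = 0.567.

ω_n = 3.53 rad/s, ζ = 0.567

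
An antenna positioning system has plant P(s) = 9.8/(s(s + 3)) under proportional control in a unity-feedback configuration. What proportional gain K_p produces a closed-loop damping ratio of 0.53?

Closed-loop characteristic equation: s² + 3s + K_p·9.8 = 0.
So ω_n = √(9.8K_p) and 2ζω_n = 3, giving ζ = 3/(2√(9.8K_p)).
Setting ζ = 0.53: √(9.8K_p) = 3/(2·0.53) = 2.83, so K_p = 8.01/9.8 = 0.817.

K_p = 0.817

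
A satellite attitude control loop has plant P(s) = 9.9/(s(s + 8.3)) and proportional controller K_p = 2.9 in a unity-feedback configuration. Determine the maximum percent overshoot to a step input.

2.14%

From 1 + K_pP(s) = 0: s² + 8.3s + 28.71 = 0 ⇒ ω_n = 5.358, ζ = 0.7745.
%OS = 100·exp(−πζ/√(1−ζ²)) = 100·exp(−π·0.7745/√0.4001) = 2.14%.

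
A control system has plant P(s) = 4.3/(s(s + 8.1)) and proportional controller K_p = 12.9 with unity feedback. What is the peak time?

From 1 + K_pP(s) = 0: s² + 8.1s + 55.47 = 0 ⇒ ω_n = 7.448, ζ = 0.5438.
Damped frequency ω_d = ω_n√(1−ζ²) = 6.25 rad/s, so peak time T_p = π/ω_d = 0.503 s.

T_p = 0.503 s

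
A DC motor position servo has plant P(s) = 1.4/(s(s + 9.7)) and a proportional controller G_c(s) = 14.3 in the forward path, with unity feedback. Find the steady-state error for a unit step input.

0

The open loop G_c(s)P(s) has a pole at the origin (type 1), so the static position error constant is infinite and e_ss = 1/(1+∞) = 0.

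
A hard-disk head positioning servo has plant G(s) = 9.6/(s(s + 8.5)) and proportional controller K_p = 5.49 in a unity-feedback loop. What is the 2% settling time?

T_s ≈ 0.941 s

The closed-loop denominator s² + 8.5s + 52.7 gives ω_n = √52.7 = 7.26 and ζ = 8.5/(2ω_n) = 0.5854.
2% settling time T_s ≈ 4/(ζω_n) = 4/4.25 = 0.941 s.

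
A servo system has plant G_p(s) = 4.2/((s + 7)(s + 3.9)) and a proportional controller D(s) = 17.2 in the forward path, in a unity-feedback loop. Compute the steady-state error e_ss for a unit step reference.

The loop is type 0. Static position error constant K_pos = D(0)·G_p(0) = 17.2·0.1538 = 2.646.
Steady-state error to a unit step: e_ss = 1/(1+K_pos) = 1/3.646 = 0.274.

0.274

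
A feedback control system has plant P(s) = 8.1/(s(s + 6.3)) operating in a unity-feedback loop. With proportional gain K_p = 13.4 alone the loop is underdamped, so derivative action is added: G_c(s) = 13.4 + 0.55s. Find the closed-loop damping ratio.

Forward path: (13.4 + 0.55s)·8.1/(s(s+6.3)). The closed-loop characteristic equation is s² + (6.3 + 8.1·0.55)s + 8.1·13.4 = 0.
That is s² + 10.75s + 108.5 = 0, so ω_n = 10.42 rad/s and ζ = 10.75/(2·10.42) = 0.5162.

ζ = 0.516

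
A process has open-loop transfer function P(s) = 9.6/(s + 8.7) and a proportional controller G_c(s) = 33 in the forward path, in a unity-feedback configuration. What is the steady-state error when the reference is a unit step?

0.0267

The loop is type 0. Static position error constant K_pos = G_c(0)·P(0) = 33·1.103 = 36.41.
Steady-state error to a unit step: e_ss = 1/(1+K_pos) = 1/37.41 = 0.0267.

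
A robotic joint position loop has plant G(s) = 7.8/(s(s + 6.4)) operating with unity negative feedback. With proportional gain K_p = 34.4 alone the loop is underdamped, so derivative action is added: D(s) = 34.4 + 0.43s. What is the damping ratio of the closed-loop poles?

Forward path: (34.4 + 0.43s)·7.8/(s(s+6.4)). The closed-loop characteristic equation is s² + (6.4 + 7.8·0.43)s + 7.8·34.4 = 0.
That is s² + 9.754s + 268.3 = 0, so ω_n = 16.38 rad/s and ζ = 9.754/(2·16.38) = 0.2977.

ζ = 0.298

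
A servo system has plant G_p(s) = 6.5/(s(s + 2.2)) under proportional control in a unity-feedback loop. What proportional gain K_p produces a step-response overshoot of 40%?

K_p = 2.37

From %OS = 100·exp(−πζ/√(1−ζ²)) = 40%, ζ = −ln(0.4)/√(π²+ln²(0.4)) = 0.28.
Characteristic equation s² + 2.2s + 6.5K_p = 0 gives ζ = 2.2/(2√(6.5K_p)).
Setting ζ = 0.28: √(6.5K_p) = 2.2/(2·0.28) = 3.929, so K_p = 15.43/6.5 = 2.37.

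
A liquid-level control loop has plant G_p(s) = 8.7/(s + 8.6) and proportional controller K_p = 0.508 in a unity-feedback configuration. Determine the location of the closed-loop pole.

Closed-loop transfer function: T(s) = K_p·G_p(s)/(1 + K_p·G_p(s)) = 4.42/(s + 8.6 + 4.42) = 4.42/(s + 13.02).
The closed-loop pole is at s = −13.02.

s = -13.02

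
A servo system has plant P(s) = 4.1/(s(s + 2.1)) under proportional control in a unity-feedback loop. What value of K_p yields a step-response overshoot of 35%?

From %OS = 100·exp(−πζ/√(1−ζ²)) = 35%, ζ = −ln(0.35)/√(π²+ln²(0.35)) = 0.3169.
Characteristic equation s² + 2.1s + 4.1K_p = 0 gives ζ = 2.1/(2√(4.1K_p)).
Setting ζ = 0.3169: √(4.1K_p) = 2.1/(2·0.3169) = 3.313, so K_p = 10.98/4.1 = 2.68.

K_p = 2.68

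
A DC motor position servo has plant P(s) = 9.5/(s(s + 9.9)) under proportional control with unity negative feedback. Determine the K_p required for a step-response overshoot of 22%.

From %OS = 100·exp(−πζ/√(1−ζ²)) = 22%, ζ = −ln(0.22)/√(π²+ln²(0.22)) = 0.4342.
Characteristic equation s² + 9.9s + 9.5K_p = 0 gives ζ = 9.9/(2√(9.5K_p)).
Setting ζ = 0.4342: √(9.5K_p) = 9.9/(2·0.4342) = 11.4, so K_p = 130/9.5 = 13.7.

K_p = 13.7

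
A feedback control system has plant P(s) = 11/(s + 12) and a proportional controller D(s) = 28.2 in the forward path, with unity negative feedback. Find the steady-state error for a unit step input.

0.0372

The loop is type 0. Static position error constant K_pos = D(0)·P(0) = 28.2·0.9167 = 25.85.
Steady-state error to a unit step: e_ss = 1/(1+K_pos) = 1/26.85 = 0.0372.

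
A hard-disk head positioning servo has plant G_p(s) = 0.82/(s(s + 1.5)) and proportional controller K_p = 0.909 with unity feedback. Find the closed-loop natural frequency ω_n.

With unity feedback the closed-loop characteristic equation is s² + 1.5s + 0.909·0.82 = s² + 1.5s + 0.7454 = 0.
So ω_n² = 0.7454 ⇒ ω_n = 0.8634 rad/s, and ζ = 1.5/(2ω_n) = 0.869.

ω_n = 0.863 rad/s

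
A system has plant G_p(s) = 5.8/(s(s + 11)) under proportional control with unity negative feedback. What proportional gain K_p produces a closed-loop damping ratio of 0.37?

K_p = 38.1

Closed-loop characteristic equation: s² + 11s + K_p·5.8 = 0.
So ω_n = √(5.8K_p) and 2ζω_n = 11, giving ζ = 11/(2√(5.8K_p)).
Setting ζ = 0.37: √(5.8K_p) = 11/(2·0.37) = 14.86, so K_p = 221/5.8 = 38.1.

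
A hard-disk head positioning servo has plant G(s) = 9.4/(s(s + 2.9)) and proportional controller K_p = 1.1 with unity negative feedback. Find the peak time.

Closed-loop characteristic equation: s² + 2.9s + 10.34 = 0, so ω_n = 3.216 rad/s and ζ = 2.9/(2·3.216) = 0.4509.
Damped frequency ω_d = ω_n√(1−ζ²) = 2.87 rad/s, so peak time T_p = π/ω_d = 1.09 s.

T_p = 1.09 s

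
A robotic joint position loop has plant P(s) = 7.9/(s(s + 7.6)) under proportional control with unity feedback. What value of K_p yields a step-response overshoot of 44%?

K_p = 28.6

From %OS = 100·exp(−πζ/√(1−ζ²)) = 44%, ζ = −ln(0.44)/√(π²+ln²(0.44)) = 0.2528.
Characteristic equation s² + 7.6s + 7.9K_p = 0 gives ζ = 7.6/(2√(7.9K_p)).
Setting ζ = 0.2528: √(7.9K_p) = 7.6/(2·0.2528) = 15.03, so K_p = 225.9/7.9 = 28.6.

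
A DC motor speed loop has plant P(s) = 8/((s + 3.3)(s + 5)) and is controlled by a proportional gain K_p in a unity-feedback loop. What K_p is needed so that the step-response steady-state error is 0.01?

The loop is type 0, so e_ss(step) = 1/(1 + K_pos) with K_pos = K_p·P(0).
P(0) = 0.4848. Require 1/(1 + K_p·0.4848) = 0.01, so 1 + 0.4848·K_p = 100.
K_p = (100 − 1)/0.4848 = 204.

K_p = 204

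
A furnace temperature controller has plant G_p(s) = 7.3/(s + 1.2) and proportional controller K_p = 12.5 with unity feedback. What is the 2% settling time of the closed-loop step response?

T_s ≈ 0.0433 s

Closed-loop transfer function: T(s) = K_p·G_p(s)/(1 + K_p·G_p(s)) = 91.25/(s + 1.2 + 91.25) = 91.25/(s + 92.45).
Time constant τ = 1/92.45 = 0.01082 s, so the 2% settling time is about 4τ = 0.0433 s.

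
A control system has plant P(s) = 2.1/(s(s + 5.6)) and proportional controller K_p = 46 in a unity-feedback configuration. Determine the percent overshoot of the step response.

39.3%

The closed-loop denominator s² + 5.6s + 96.6 gives ω_n = √96.6 = 9.829 and ζ = 5.6/(2ω_n) = 0.2849.
%OS = 100·exp(−πζ/√(1−ζ²)) = 100·exp(−π·0.2849/√0.9188) = 39.3%.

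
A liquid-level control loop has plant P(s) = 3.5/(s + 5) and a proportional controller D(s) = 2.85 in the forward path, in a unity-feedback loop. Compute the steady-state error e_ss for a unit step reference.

0.334

The loop is type 0. Static position error constant K_pos = D(0)·P(0) = 2.85·0.7 = 1.995.
Steady-state error to a unit step: e_ss = 1/(1+K_pos) = 1/2.995 = 0.334.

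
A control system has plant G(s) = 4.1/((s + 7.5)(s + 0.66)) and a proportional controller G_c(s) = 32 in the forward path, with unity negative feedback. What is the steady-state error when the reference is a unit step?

0.0364

The loop is type 0. Static position error constant K_pos = G_c(0)·G(0) = 32·0.8283 = 26.51.
Steady-state error to a unit step: e_ss = 1/(1+K_pos) = 1/27.51 = 0.0364.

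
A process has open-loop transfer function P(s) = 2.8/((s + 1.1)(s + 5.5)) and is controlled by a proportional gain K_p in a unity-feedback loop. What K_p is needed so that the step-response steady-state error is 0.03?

The loop is type 0, so e_ss(step) = 1/(1 + K_pos) with K_pos = K_p·P(0).
P(0) = 0.4628. Require 1/(1 + K_p·0.4628) = 0.03, so 1 + 0.4628·K_p = 33.33.
K_p = (33.33 − 1)/0.4628 = 69.9.

K_p = 69.9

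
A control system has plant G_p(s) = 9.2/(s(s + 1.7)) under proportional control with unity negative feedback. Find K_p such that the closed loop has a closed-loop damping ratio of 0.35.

K_p = 0.641

Closed-loop characteristic equation: s² + 1.7s + K_p·9.2 = 0.
So ω_n = √(9.2K_p) and 2ζω_n = 1.7, giving ζ = 1.7/(2√(9.2K_p)).
Setting ζ = 0.35: √(9.2K_p) = 1.7/(2·0.35) = 2.429, so K_p = 5.898/9.2 = 0.641.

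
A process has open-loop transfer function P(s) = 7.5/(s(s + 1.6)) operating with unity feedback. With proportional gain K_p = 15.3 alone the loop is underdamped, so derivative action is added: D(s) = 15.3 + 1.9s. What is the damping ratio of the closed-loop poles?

ζ = 0.74

Forward path: (15.3 + 1.9s)·7.5/(s(s+1.6)). The closed-loop characteristic equation is s² + (1.6 + 7.5·1.9)s + 7.5·15.3 = 0.
That is s² + 15.85s + 114.8 = 0, so ω_n = 10.71 rad/s and ζ = 15.85/(2·10.71) = 0.7398.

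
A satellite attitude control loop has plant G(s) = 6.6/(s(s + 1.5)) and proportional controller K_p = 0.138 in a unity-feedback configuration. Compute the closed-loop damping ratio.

With unity feedback the closed-loop characteristic equation is s² + 1.5s + 0.138·6.6 = s² + 1.5s + 0.9108 = 0.
So ω_n² = 0.9108 ⇒ ω_n = 0.9544 rad/s, and ζ = 1.5/(2ω_n) = 0.786.

ζ = 0.786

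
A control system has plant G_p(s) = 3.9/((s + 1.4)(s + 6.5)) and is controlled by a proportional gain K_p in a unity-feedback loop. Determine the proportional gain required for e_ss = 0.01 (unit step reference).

K_p = 231

For a type-0 loop with proportional control, e_ss = 1/(1 + K_p·G_p(0)).
G_p(0) = 0.4286. Require 1/(1 + K_p·0.4286) = 0.01, so 1 + 0.4286·K_p = 100.
K_p = (100 − 1)/0.4286 = 231.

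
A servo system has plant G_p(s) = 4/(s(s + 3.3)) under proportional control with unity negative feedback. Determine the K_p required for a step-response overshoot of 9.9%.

From %OS = 100·exp(−πζ/√(1−ζ²)) = 9.9%, ζ = −ln(0.099)/√(π²+ln²(0.099)) = 0.5928.
Characteristic equation s² + 3.3s + 4K_p = 0 gives ζ = 3.3/(2√(4K_p)).
Setting ζ = 0.5928: √(4K_p) = 3.3/(2·0.5928) = 2.783, so K_p = 7.747/4 = 1.94.

K_p = 1.94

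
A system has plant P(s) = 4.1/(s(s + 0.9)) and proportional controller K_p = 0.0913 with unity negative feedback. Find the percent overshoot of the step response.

3.3%

The closed-loop denominator s² + 0.9s + 0.3743 gives ω_n = √0.3743 = 0.6118 and ζ = 0.9/(2ω_n) = 0.7355.
%OS = 100·exp(−πζ/√(1−ζ²)) = 100·exp(−π·0.7355/√0.459) = 3.3%.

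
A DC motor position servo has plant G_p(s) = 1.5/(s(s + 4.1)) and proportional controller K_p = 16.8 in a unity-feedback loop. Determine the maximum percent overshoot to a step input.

The closed-loop denominator s² + 4.1s + 25.2 gives ω_n = √25.2 = 5.02 and ζ = 4.1/(2ω_n) = 0.4084.
%OS = 100·exp(−πζ/√(1−ζ²)) = 100·exp(−π·0.4084/√0.8332) = 24.5%.

24.5%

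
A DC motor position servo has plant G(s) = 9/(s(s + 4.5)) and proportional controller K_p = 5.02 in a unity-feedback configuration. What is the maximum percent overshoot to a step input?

From 1 + K_pG(s) = 0: s² + 4.5s + 45.18 = 0 ⇒ ω_n = 6.722, ζ = 0.3347.
%OS = 100·exp(−πζ/√(1−ζ²)) = 100·exp(−π·0.3347/√0.8879) = 32.8%.

32.8%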